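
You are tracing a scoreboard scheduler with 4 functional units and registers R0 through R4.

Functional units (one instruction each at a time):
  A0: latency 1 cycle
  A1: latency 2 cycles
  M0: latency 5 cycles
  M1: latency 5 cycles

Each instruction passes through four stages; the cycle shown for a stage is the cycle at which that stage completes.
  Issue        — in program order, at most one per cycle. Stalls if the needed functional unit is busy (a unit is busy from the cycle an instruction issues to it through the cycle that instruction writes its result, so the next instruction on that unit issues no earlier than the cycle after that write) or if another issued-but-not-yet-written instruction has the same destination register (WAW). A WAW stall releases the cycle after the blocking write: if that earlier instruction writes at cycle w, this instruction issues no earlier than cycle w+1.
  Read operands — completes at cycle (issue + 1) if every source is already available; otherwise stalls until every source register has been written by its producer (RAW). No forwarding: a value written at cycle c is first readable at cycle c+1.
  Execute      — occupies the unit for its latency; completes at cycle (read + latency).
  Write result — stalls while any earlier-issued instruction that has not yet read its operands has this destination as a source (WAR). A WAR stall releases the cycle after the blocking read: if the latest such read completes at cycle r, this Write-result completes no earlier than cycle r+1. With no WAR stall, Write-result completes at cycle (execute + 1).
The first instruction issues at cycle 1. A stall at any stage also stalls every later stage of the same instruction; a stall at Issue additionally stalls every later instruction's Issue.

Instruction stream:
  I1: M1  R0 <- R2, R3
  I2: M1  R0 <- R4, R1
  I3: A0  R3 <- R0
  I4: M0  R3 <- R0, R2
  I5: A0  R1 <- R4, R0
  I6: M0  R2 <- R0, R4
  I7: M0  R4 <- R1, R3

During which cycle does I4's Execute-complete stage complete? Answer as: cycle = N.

cycle = 26

1) issue 1, read 2, done 7, write 8
2) issue 9, read 10, done 15, write 16  <struct: M1 busy until I1 writes@8>
3) issue 10, read 17, done 18, write 19  <RAW R0: wait I2 write@16>
4) issue 20, read 21, done 26, write 27  <WAW R3: wait I3 write@19>
5) issue 21, read 22, done 23, write 24
6) issue 28, read 29, done 34, write 35  <struct: M0 busy until I4 writes@27>
7) issue 36, read 37, done 42, write 43  <struct: M0 busy until I6 writes@35>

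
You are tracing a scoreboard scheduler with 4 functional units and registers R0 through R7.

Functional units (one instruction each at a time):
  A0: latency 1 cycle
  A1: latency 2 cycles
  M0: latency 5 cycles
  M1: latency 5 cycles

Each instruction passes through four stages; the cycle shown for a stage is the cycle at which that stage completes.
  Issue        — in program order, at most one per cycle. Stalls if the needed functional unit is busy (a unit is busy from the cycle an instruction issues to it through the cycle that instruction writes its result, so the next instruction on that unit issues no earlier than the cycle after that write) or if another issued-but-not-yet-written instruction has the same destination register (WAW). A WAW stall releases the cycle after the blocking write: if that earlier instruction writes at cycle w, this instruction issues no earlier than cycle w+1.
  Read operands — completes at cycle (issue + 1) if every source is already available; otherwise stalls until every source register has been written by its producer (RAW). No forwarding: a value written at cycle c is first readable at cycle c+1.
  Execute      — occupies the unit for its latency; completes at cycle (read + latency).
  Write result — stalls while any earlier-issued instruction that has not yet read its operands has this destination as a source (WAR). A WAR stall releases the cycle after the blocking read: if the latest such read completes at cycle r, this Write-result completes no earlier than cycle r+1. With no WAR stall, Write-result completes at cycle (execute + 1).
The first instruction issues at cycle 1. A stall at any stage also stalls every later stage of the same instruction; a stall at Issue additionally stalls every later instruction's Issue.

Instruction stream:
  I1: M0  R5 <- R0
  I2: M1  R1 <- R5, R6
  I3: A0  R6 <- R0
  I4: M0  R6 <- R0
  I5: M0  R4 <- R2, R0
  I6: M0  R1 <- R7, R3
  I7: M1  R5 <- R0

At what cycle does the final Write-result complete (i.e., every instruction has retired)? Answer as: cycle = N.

cycle = 35

I1 -> (1, 2, 7, 8)
I2 -> (2, 9, 14, 15)  // RAW R5: wait I1 write@8
I3 -> (3, 4, 5, 10)  // WAR R6: wait I2 read@9
I4 -> (11, 12, 17, 18)  // WAW R6: wait I3 write@10
I5 -> (19, 20, 25, 26)  // struct: M0 busy until I4 writes@18
I6 -> (27, 28, 33, 34)  // struct: M0 busy until I5 writes@26
I7 -> (28, 29, 34, 35)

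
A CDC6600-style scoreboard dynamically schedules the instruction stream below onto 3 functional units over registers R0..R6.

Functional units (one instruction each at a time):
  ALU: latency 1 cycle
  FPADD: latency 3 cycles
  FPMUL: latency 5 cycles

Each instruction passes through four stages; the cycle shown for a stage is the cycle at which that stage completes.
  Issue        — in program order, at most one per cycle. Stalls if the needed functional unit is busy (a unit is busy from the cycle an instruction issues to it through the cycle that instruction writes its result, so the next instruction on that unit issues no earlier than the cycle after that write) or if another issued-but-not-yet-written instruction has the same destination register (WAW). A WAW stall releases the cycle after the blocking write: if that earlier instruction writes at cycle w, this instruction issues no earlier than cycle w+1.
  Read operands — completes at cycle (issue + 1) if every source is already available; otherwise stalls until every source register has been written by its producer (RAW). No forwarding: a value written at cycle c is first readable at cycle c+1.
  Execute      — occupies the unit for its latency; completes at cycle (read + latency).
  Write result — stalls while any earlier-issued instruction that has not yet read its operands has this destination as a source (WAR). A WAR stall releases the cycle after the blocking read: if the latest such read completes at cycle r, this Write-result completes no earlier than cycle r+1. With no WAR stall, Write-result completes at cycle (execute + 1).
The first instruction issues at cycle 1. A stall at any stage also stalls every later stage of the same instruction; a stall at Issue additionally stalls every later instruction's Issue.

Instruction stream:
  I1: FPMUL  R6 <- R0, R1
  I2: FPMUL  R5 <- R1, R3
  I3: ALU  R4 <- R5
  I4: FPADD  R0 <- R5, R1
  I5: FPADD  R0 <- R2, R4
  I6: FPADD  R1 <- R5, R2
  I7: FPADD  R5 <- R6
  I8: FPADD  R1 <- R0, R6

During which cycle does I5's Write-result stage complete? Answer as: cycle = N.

cycle = 27

c1: issue I1 (FPMUL)
c2: I1 read-ops
c7: I1 finished on FPMUL
c8: I1→R6
c9: issue I2 (FPMUL)
c10: I2 read-ops, issue I3 (ALU)
c11: issue I4 (FPADD)
c15: I2 finished on FPMUL
c16: I2→R5
c17: I3 read-ops, I4 read-ops
c18: I3 finished on ALU
c19: I3→R4
c20: I4 finished on FPADD
c21: I4→R0
c22: issue I5 (FPADD)
c23: I5 read-ops
c26: I5 finished on FPADD
c27: I5→R0
c28: issue I6 (FPADD)
c29: I6 read-ops
c32: I6 finished on FPADD
c33: I6→R1
c34: issue I7 (FPADD)
c35: I7 read-ops
c38: I7 finished on FPADD
c39: I7→R5
c40: issue I8 (FPADD)
c41: I8 read-ops
c44: I8 finished on FPADD
c45: I8→R1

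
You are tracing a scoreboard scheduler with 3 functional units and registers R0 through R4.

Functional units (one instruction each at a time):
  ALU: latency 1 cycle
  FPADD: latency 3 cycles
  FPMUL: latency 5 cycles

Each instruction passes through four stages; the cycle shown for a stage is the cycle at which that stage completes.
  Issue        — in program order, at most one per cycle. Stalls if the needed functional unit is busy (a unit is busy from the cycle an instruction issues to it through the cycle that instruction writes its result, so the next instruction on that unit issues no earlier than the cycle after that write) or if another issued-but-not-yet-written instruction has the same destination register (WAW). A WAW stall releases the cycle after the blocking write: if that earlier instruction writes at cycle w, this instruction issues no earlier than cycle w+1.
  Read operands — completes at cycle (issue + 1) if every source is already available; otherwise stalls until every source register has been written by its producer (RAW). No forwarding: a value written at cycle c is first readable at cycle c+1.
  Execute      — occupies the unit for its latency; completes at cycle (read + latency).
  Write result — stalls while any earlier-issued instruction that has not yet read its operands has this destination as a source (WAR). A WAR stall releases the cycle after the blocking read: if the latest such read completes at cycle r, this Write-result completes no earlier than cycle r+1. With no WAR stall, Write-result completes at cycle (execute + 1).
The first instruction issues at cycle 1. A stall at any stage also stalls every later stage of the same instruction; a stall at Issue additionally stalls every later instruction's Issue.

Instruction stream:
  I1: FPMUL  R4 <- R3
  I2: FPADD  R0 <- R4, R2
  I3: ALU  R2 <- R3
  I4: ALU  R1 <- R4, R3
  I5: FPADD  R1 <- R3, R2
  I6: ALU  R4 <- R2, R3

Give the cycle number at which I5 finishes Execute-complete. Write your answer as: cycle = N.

cycle = 19

t=1  I1 issues→FPMUL
t=2  I1 reads · I2 issues→FPADD
t=3  I3 issues→ALU
t=4  I3 reads
t=5  I3 exec-done
t=7  I1 exec-done
t=8  I1 writes R4
t=9  I2 reads
t=10  I3 writes R2
t=11  I4 issues→ALU
t=12  I2 exec-done · I4 reads
t=13  I2 writes R0 · I4 exec-done
t=14  I4 writes R1
t=15  I5 issues→FPADD
t=16  I5 reads · I6 issues→ALU
t=17  I6 reads
t=18  I6 exec-done
t=19  I5 exec-done · I6 writes R4
t=20  I5 writes R1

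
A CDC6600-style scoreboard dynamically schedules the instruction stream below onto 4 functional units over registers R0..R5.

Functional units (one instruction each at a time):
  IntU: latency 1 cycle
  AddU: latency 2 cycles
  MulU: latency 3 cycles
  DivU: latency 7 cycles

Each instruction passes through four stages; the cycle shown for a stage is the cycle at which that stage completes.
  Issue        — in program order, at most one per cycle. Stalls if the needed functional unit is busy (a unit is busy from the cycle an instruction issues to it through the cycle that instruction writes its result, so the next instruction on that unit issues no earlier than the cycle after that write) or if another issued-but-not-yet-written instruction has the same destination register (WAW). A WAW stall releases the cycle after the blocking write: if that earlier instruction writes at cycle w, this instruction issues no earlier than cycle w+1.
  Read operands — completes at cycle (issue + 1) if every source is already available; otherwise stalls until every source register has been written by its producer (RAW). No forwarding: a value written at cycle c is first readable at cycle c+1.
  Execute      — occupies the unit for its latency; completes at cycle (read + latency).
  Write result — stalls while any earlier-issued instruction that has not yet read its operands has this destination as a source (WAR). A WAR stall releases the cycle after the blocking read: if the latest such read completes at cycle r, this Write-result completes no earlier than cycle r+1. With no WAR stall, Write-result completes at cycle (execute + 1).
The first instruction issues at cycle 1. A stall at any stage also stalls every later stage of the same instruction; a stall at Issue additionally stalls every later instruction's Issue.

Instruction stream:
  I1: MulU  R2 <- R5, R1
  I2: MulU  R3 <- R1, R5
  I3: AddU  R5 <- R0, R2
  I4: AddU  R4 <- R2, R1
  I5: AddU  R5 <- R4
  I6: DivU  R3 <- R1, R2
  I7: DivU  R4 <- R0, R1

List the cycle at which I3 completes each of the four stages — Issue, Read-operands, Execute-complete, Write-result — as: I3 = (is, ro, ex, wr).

c1: I1→MulU
c2: I1 RO
c5: I1 EX
c6: I1 WR R2
c7: I2→MulU
c8: I2 RO, I3→AddU
c9: I3 RO
c11: I2 EX, I3 EX
c12: I2 WR R3, I3 WR R5
c13: I4→AddU
c14: I4 RO
c16: I4 EX
c17: I4 WR R4
c18: I5→AddU
c19: I5 RO, I6→DivU
c20: I6 RO
c21: I5 EX
c22: I5 WR R5
c27: I6 EX
c28: I6 WR R3
c29: I7→DivU
c30: I7 RO
c37: I7 EX
c38: I7 WR R4

I3 = (8, 9, 11, 12)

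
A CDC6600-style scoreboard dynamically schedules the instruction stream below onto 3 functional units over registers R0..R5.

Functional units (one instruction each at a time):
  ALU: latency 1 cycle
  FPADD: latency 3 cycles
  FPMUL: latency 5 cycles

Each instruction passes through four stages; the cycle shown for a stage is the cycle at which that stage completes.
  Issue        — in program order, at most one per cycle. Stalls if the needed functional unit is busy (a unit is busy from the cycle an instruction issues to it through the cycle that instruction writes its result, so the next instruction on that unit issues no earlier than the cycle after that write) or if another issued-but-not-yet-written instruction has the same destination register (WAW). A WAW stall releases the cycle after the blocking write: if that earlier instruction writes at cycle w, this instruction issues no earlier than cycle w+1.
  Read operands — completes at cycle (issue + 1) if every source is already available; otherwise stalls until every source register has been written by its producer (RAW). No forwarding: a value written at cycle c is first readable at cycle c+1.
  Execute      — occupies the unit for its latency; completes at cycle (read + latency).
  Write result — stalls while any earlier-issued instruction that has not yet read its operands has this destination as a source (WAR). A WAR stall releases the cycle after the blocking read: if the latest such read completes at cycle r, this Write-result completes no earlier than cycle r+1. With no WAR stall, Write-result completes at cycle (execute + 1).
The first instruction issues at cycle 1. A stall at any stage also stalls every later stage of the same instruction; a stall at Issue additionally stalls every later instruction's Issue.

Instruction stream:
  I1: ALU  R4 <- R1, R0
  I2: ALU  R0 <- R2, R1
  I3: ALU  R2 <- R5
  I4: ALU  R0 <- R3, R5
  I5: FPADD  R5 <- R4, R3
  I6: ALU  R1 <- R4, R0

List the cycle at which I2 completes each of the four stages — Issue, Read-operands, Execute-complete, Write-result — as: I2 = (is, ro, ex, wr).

I2 = (5, 6, 7, 8)

I1  is:1  ro:2  ex:3  wr:4
I2  is:5  ro:6  ex:7  wr:8  — struct: ALU busy until I1 writes@4
I3  is:9  ro:10  ex:11  wr:12  — struct: ALU busy until I2 writes@8
I4  is:13  ro:14  ex:15  wr:16  — struct: ALU busy until I3 writes@12
I5  is:14  ro:15  ex:18  wr:19
I6  is:17  ro:18  ex:19  wr:20  — struct: ALU busy until I4 writes@16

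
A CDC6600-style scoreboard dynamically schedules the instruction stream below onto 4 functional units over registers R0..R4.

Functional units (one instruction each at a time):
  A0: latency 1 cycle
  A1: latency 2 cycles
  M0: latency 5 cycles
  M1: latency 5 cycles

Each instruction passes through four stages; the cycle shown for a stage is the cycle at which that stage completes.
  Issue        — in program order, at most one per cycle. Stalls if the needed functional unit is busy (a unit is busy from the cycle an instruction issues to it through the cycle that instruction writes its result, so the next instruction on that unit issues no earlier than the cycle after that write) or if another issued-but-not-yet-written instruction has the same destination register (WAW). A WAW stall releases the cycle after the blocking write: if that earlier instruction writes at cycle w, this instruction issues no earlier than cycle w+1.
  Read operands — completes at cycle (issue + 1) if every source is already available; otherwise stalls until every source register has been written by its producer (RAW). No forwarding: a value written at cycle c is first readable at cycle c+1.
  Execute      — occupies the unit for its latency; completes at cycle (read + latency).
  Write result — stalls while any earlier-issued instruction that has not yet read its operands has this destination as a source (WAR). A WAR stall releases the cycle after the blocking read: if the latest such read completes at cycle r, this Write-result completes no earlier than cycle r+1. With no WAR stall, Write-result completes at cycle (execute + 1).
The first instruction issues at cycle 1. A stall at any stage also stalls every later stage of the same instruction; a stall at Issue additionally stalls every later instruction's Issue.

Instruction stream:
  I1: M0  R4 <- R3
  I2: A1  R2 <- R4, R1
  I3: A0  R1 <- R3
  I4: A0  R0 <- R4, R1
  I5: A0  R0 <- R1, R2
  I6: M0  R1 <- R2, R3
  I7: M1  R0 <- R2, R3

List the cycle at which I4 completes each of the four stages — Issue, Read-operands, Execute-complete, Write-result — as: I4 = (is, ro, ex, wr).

I1: IS=1 RO=2 EX=7 WR=8
I2: IS=2 RO=9 EX=11 WR=12  [RAW R4: wait I1 write@8]
I3: IS=3 RO=4 EX=5 WR=10  [WAR R1: wait I2 read@9]
I4: IS=11 RO=12 EX=13 WR=14  [struct: A0 busy until I3 writes@10]
I5: IS=15 RO=16 EX=17 WR=18  [struct: A0 busy until I4 writes@14]
I6: IS=16 RO=17 EX=22 WR=23
I7: IS=19 RO=20 EX=25 WR=26  [WAW R0: wait I5 write@18]

I4 = (11, 12, 13, 14)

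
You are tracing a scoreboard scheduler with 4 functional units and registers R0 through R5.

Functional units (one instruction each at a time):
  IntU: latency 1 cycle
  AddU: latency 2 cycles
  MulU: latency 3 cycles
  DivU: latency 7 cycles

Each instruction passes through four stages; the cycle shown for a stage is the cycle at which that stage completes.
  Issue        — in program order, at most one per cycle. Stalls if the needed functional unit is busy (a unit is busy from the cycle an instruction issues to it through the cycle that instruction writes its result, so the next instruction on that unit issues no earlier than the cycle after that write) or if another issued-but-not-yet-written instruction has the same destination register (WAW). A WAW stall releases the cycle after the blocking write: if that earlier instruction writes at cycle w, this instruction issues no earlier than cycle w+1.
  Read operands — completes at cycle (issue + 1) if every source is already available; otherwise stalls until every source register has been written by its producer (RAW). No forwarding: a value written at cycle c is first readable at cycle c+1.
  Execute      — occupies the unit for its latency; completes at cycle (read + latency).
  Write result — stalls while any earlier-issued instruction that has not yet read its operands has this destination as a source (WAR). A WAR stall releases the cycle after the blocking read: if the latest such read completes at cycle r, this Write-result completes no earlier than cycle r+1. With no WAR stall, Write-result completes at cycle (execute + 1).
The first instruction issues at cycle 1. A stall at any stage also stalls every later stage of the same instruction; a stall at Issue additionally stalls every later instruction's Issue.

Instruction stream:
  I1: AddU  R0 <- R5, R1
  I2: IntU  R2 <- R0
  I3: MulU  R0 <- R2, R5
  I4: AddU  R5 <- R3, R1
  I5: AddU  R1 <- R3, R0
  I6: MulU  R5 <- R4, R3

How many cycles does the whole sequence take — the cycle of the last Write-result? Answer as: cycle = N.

cycle = 19

I1: IS=1 RO=2 EX=4 WR=5
I2: IS=2 RO=6 EX=7 WR=8  [RAW R0: wait I1 write@5]
I3: IS=6 RO=9 EX=12 WR=13  [WAW R0: wait I1 write@5; RAW R2: wait I2 write@8]
I4: IS=7 RO=8 EX=10 WR=11
I5: IS=12 RO=14 EX=16 WR=17  [struct: AddU busy until I4 writes@11; RAW R0: wait I3 write@13]
I6: IS=14 RO=15 EX=18 WR=19  [struct: MulU busy until I3 writes@13]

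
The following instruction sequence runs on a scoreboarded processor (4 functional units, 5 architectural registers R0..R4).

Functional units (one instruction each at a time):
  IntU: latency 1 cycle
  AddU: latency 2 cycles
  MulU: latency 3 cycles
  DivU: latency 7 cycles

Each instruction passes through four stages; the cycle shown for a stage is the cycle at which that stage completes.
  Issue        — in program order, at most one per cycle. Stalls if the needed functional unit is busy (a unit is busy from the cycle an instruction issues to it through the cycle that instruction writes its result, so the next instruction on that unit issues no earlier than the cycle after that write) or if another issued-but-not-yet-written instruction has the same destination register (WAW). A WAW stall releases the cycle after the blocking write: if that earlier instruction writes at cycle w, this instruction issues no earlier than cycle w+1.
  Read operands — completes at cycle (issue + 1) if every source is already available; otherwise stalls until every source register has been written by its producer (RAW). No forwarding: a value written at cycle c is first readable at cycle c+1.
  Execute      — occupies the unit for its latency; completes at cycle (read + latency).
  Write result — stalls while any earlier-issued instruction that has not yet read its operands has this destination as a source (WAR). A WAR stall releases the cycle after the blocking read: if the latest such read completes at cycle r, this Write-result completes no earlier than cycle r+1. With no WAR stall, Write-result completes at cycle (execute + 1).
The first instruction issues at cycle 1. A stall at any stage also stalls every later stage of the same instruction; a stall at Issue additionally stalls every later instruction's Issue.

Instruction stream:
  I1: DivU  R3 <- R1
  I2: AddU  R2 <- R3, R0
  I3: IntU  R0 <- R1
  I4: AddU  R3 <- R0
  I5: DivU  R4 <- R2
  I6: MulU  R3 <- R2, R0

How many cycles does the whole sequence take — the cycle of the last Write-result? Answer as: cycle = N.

cycle = 25

I1: IS=1 RO=2 EX=9 WR=10
I2: IS=2 RO=11 EX=13 WR=14  [RAW R3: wait I1 write@10]
I3: IS=3 RO=4 EX=5 WR=12  [WAR R0: wait I2 read@11]
I4: IS=15 RO=16 EX=18 WR=19  [struct: AddU busy until I2 writes@14]
I5: IS=16 RO=17 EX=24 WR=25
I6: IS=20 RO=21 EX=24 WR=25  [WAW R3: wait I4 write@19]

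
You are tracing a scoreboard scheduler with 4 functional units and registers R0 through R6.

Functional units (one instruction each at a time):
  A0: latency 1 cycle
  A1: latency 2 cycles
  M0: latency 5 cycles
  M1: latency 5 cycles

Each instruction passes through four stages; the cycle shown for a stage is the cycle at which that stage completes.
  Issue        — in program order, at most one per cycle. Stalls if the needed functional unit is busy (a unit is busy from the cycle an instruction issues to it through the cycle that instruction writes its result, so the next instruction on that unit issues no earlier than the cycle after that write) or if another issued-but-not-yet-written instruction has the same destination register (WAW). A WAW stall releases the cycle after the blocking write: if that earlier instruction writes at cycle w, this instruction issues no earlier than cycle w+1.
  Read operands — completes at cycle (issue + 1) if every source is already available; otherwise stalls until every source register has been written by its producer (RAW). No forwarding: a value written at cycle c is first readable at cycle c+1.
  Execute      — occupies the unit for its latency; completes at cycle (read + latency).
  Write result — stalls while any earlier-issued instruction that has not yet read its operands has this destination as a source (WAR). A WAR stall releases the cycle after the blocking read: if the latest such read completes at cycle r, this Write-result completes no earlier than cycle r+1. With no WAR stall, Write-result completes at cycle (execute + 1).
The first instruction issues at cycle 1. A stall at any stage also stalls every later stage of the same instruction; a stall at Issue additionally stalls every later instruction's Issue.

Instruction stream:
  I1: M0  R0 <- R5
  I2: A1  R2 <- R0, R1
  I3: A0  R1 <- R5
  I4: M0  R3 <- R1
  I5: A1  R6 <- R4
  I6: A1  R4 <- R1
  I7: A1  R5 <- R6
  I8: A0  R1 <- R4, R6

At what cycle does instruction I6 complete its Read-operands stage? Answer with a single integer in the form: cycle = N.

I1 -> (1, 2, 7, 8)
I2 -> (2, 9, 11, 12)  // RAW R0: wait I1 write@8
I3 -> (3, 4, 5, 10)  // WAR R1: wait I2 read@9
I4 -> (9, 11, 16, 17)  // struct: M0 busy until I1 writes@8, RAW R1: wait I3 write@10
I5 -> (13, 14, 16, 17)  // struct: A1 busy until I2 writes@12
I6 -> (18, 19, 21, 22)  // struct: A1 busy until I5 writes@17
I7 -> (23, 24, 26, 27)  // struct: A1 busy until I6 writes@22
I8 -> (24, 25, 26, 27)

cycle = 19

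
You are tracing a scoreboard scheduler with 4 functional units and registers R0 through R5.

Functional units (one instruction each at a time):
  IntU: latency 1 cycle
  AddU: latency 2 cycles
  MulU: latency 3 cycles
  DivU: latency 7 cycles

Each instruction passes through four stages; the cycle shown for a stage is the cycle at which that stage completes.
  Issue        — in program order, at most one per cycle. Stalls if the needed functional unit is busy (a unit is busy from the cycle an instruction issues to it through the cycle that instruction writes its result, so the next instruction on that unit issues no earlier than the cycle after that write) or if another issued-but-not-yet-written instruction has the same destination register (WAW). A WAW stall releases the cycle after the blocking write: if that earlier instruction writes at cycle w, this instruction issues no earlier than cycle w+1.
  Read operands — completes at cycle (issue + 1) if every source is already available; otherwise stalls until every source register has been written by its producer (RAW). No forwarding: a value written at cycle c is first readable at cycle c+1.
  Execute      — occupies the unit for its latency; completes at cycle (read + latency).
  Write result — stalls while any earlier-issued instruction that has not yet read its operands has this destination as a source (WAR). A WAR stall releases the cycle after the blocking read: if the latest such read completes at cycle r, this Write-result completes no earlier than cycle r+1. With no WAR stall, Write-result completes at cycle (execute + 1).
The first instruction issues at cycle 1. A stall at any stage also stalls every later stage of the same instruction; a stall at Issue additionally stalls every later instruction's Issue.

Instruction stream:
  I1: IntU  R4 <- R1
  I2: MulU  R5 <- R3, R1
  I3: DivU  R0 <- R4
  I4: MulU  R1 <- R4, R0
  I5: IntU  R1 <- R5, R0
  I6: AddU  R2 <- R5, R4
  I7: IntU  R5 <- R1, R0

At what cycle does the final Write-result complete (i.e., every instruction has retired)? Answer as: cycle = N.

c1: I1 dispatched to IntU
c2: I1 operands ready | I2 dispatched to MulU
c3: I1 complete | I2 operands ready | I3 dispatched to DivU
c4: R4←I1
c5: I3 operands ready
c6: I2 complete
c7: R5←I2
c8: I4 dispatched to MulU
c12: I3 complete
c13: R0←I3
c14: I4 operands ready
c17: I4 complete
c18: R1←I4
c19: I5 dispatched to IntU
c20: I5 operands ready | I6 dispatched to AddU
c21: I5 complete | I6 operands ready
c22: R1←I5
c23: I6 complete | I7 dispatched to IntU
c24: R2←I6 | I7 operands ready
c25: I7 complete
c26: R5←I7

cycle = 26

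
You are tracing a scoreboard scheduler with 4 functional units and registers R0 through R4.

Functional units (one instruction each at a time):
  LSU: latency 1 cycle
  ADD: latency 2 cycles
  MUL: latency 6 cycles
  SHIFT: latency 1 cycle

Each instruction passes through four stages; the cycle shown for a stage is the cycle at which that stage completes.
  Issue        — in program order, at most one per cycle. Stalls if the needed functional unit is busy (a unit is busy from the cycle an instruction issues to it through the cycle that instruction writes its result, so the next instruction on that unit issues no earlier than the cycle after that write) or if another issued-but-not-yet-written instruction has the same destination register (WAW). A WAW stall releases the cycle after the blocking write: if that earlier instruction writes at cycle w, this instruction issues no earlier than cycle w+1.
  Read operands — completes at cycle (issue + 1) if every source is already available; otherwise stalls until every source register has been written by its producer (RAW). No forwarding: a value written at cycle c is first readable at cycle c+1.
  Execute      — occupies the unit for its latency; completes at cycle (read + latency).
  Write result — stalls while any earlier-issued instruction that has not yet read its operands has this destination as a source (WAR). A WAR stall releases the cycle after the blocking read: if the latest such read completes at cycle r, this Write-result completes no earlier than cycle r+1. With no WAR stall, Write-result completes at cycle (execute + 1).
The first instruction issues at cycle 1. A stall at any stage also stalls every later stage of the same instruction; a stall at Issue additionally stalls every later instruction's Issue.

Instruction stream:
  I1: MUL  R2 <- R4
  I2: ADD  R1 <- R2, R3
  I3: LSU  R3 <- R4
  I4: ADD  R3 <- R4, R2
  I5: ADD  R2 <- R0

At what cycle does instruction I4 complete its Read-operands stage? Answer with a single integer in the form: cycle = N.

t=1  I1→MUL
t=2  I1 RO | I2→ADD
t=3  I3→LSU
t=4  I3 RO
t=5  I3 EX
t=8  I1 EX
t=9  I1 WR R2
t=10  I2 RO
t=11  I3 WR R3
t=12  I2 EX
t=13  I2 WR R1
t=14  I4→ADD
t=15  I4 RO
t=17  I4 EX
t=18  I4 WR R3
t=19  I5→ADD
t=20  I5 RO
t=22  I5 EX
t=23  I5 WR R2

cycle = 15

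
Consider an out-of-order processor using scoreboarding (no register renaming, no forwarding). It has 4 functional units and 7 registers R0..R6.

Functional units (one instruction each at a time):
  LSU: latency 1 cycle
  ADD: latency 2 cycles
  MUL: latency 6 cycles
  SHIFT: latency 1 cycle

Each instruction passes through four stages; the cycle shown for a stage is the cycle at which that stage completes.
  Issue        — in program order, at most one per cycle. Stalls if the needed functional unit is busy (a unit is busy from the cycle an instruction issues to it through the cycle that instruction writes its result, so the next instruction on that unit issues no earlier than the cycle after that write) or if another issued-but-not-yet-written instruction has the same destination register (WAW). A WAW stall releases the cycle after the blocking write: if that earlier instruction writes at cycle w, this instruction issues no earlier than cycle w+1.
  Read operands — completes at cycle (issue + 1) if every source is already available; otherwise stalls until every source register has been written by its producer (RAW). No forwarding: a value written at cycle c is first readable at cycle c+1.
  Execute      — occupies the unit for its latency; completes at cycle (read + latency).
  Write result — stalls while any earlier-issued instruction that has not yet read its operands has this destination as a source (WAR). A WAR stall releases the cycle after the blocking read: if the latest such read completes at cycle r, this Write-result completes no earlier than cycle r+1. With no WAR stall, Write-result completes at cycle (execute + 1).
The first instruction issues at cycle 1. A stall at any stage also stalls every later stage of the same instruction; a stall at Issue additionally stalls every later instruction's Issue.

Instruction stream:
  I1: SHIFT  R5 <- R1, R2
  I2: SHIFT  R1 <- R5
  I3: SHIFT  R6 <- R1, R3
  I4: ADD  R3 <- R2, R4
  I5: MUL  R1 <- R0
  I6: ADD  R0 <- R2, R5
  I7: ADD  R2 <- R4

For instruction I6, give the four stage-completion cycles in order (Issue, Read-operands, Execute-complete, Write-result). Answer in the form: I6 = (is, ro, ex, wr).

I6 = (15, 16, 18, 19)

1) issue 1, read 2, done 3, write 4
2) issue 5, read 6, done 7, write 8  <struct: SHIFT busy until I1 writes@4>
3) issue 9, read 10, done 11, write 12  <struct: SHIFT busy until I2 writes@8>
4) issue 10, read 11, done 13, write 14
5) issue 11, read 12, done 18, write 19
6) issue 15, read 16, done 18, write 19  <struct: ADD busy until I4 writes@14>
7) issue 20, read 21, done 23, write 24  <struct: ADD busy until I6 writes@19>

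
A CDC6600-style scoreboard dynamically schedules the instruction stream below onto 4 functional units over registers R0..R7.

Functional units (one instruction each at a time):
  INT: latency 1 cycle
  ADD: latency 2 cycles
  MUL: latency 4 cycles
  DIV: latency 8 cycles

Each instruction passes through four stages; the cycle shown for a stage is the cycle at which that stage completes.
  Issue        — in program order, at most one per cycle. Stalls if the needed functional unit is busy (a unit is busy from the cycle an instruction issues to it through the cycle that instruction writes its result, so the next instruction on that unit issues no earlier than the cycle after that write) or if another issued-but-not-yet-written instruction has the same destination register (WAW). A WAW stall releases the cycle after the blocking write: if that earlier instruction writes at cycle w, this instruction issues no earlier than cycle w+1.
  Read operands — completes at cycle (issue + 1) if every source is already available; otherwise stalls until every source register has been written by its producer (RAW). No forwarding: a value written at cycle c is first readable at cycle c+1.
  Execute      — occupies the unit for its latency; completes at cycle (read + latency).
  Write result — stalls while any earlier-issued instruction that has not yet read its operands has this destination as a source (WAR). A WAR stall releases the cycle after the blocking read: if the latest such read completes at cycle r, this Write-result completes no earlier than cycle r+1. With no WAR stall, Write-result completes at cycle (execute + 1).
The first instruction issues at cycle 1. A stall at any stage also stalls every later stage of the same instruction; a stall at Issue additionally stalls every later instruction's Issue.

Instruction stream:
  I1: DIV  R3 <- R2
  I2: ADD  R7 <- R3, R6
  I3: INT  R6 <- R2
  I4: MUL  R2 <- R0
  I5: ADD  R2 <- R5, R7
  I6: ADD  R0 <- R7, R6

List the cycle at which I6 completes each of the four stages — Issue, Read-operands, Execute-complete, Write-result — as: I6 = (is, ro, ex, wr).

t=1  issue I1 (DIV)
t=2  I1 read-ops, issue I2 (ADD)
t=3  issue I3 (INT)
t=4  I3 read-ops, issue I4 (MUL)
t=5  I3 finished on INT, I4 read-ops
t=9  I4 finished on MUL
t=10  I1 finished on DIV, I4→R2
t=11  I1→R3
t=12  I2 read-ops
t=13  I3→R6
t=14  I2 finished on ADD
t=15  I2→R7
t=16  issue I5 (ADD)
t=17  I5 read-ops
t=19  I5 finished on ADD
t=20  I5→R2
t=21  issue I6 (ADD)
t=22  I6 read-ops
t=24  I6 finished on ADD
t=25  I6→R0

I6 = (21, 22, 24, 25)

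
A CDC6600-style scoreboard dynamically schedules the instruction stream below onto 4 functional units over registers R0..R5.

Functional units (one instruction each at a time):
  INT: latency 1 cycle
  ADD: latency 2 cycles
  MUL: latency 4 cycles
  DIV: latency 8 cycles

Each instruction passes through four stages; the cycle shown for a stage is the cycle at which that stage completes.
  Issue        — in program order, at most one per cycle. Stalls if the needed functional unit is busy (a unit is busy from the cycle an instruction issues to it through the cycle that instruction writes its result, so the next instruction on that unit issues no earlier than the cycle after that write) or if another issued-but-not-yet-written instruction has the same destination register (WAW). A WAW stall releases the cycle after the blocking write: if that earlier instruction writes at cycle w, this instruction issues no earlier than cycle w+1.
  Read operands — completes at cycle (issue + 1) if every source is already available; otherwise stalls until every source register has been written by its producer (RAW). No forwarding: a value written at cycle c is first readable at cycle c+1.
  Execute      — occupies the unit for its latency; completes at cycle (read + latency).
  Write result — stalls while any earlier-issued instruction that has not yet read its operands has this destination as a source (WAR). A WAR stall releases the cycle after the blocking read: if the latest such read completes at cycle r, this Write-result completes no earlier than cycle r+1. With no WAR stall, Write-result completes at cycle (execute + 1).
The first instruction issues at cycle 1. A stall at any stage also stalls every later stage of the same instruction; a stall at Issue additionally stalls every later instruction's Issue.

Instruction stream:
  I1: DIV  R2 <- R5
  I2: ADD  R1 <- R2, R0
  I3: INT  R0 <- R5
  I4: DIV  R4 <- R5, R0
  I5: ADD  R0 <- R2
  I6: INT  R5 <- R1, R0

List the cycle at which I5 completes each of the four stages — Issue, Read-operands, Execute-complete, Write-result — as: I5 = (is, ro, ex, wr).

I5 = (16, 17, 19, 20)

cycle 1: I1 dispatched to DIV
cycle 2: I1 operands ready, I2 dispatched to ADD
cycle 3: I3 dispatched to INT
cycle 4: I3 operands ready
cycle 5: I3 complete
cycle 10: I1 complete
cycle 11: R2←I1
cycle 12: I2 operands ready, I4 dispatched to DIV
cycle 13: R0←I3
cycle 14: I2 complete, I4 operands ready
cycle 15: R1←I2
cycle 16: I5 dispatched to ADD
cycle 17: I5 operands ready, I6 dispatched to INT
cycle 19: I5 complete
cycle 20: R0←I5
cycle 21: I6 operands ready
cycle 22: I4 complete, I6 complete
cycle 23: R4←I4, R5←I6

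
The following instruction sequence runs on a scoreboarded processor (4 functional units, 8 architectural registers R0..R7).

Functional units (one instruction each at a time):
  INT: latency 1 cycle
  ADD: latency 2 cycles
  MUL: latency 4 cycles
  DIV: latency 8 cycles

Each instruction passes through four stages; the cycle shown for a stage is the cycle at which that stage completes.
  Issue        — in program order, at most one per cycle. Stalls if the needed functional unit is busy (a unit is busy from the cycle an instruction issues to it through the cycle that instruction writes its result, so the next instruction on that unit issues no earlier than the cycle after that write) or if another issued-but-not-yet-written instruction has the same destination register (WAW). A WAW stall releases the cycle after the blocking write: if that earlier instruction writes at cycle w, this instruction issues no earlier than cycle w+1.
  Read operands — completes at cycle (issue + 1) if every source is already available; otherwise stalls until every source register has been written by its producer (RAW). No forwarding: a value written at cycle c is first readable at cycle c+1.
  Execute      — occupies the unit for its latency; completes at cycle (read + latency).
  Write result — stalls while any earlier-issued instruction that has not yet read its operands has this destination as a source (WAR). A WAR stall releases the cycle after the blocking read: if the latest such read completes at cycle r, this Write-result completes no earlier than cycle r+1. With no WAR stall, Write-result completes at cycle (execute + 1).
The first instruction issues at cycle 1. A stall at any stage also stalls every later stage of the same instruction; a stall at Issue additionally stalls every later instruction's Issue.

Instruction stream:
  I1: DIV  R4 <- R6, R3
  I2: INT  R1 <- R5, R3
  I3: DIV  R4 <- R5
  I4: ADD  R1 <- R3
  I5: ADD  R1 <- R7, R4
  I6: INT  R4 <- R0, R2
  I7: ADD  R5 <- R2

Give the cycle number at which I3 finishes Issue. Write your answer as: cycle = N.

cycle = 12

  I1 | 1 | 2 | 10 | 11
  I2 | 2 | 3 | 4 | 5
  I3 | 12 | 13 | 21 | 22   struct: DIV busy until I1 writes@11
  I4 | 13 | 14 | 16 | 17
  I5 | 18 | 23 | 25 | 26   struct: ADD busy until I4 writes@17 · RAW R4: wait I3 write@22
  I6 | 23 | 24 | 25 | 26   WAW R4: wait I3 write@22
  I7 | 27 | 28 | 30 | 31   struct: ADD busy until I5 writes@26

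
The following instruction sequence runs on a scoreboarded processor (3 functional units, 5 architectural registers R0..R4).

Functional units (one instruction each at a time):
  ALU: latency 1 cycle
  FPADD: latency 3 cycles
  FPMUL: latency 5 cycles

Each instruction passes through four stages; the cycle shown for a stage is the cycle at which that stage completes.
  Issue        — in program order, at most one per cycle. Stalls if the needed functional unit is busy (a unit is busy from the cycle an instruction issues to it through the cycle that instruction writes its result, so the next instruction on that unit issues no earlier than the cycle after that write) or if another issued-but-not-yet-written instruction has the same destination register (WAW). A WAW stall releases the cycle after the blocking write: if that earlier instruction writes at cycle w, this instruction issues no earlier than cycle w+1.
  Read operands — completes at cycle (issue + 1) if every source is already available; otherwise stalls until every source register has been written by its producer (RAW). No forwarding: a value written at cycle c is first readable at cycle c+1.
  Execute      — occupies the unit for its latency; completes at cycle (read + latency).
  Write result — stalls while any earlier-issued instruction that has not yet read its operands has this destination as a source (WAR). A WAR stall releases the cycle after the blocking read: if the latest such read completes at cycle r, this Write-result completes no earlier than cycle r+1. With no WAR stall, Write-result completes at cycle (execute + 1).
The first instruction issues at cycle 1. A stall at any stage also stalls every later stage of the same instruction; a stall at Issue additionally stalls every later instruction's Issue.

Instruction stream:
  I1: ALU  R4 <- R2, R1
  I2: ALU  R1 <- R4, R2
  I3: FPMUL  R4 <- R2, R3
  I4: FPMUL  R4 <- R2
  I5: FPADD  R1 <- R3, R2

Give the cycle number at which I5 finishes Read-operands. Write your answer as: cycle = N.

cycle = 16

I1: IS=1 RO=2 EX=3 WR=4
I2: IS=5 RO=6 EX=7 WR=8  [struct: ALU busy until I1 writes@4]
I3: IS=6 RO=7 EX=12 WR=13
I4: IS=14 RO=15 EX=20 WR=21  [struct: FPMUL busy until I3 writes@13]
I5: IS=15 RO=16 EX=19 WR=20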